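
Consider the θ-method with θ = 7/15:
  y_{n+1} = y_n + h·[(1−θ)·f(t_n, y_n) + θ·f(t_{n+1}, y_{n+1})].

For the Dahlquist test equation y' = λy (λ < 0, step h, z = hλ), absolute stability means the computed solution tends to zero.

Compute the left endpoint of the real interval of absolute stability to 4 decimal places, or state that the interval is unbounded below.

left endpoint -30.0000.

With y'=λy (z=hλ):
  y_{n+1} = y_n + z·[8/15·y_n + 7/15·y_{n+1}] ⇒ (1 − 7/15z)y_{n+1} = (1 + 8/15z)y_n
  ⇒ R(z) = (1 + 8/15z)/(1 − 7/15z).

Find x<0 with |R(x)|<1.
x=-1.51: |R|=0.1142
R=−1: 1+8/15x = −1+7/15x ⇒ -1/15x=2 ⇒ x=2/(-1/15)=-30.0000
Confirm numerically:
  x=-22.673: |R|=0.95782 <1
  x=-20.628: |R|=0.94120 <1
  x=-16.867: |R|=0.90131 <1
  x=-30.375: |R|=1.00165 >1
  x=-30.320: |R|=1.00141 >1
  x=-30.189: |R|=1.00084 >1
Interval (-30.0000, 0).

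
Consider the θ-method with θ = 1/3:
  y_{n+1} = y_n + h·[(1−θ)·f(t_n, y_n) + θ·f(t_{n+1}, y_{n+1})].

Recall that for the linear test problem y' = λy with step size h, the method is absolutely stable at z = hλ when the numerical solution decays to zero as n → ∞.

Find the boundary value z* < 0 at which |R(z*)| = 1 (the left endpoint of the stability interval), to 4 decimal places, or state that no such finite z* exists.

left endpoint -6.0000.

Test eqn y'=λy, z=hλ:
  y_{n+1} = y_n + z·[2/3·y_n + 1/3·y_{n+1}] ⇒ (1 − 1/3z)y_{n+1} = (1 + 2/3z)y_n
  R(z) = (1 + 2/3z)/(1 − 1/3z).

Solve |R(x)|<1 on ℝ⁻.
x=-0.75: |R|=0.4000
R=−1: 1+2/3x = −1+1/3x ⇒ -1/3x=2 ⇒ x=2/(-1/3)=-6.0000
Confirm numerically:
  x=-3.896: |R|=0.69490 <1
  x=-3.765: |R|=0.66962 <1
  x=-3.746: |R|=0.66588 <1
  x=-3.106: |R|=0.52604 <1
  x=-6.394: |R|=1.04194 >1
  x=-6.370: |R|=1.03949 >1
  x=-6.140: |R|=1.01532 >1
Stable set (-6.0000, 0).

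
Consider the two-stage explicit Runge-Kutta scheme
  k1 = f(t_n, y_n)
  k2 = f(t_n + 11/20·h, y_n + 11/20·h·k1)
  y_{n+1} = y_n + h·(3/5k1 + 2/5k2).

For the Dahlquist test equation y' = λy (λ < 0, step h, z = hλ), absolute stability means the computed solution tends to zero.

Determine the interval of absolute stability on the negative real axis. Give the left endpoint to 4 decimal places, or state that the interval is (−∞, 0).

On y'=λy, z=hλ:
  k1=λy_n ⇒ h·k1=z·y_n;  k2=λ(1+11/20z)y_n ⇒ h·k2=z(1+11/20z)y_n
  y_{n+1}/y_n = 1 + 3/5z + 2/5z(1+11/20z) = 1 + z + 11/50z²
  R(z) = 1 + z + 11/50z².

Solve |R(x)|<1 on ℝ⁻.
x=-0.65: |R|=0.4429
R=1: x+11/50x²=0 ⇒ x=−50/11=-4.5455; min R=1−1/(4·11/50)=-0.1364>−1
Confirm numerically:
  x=-2.343: |R|=0.13528 <1
  x=-2.128: |R|=0.13176 <1
  x=-1.976: |R|=0.11699 <1
  x=-4.874: |R|=1.35229 >1
  x=-4.714: |R|=1.17480 >1
  x=-4.591: |R|=1.04600 >1
So |R|<1 on (-4.5455, 0).

(-4.5455, 0).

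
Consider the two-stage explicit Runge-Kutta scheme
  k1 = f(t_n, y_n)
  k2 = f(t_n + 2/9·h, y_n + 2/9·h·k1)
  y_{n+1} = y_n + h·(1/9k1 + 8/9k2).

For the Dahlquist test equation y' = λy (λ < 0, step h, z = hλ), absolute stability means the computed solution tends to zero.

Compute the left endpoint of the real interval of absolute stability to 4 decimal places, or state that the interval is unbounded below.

left endpoint -5.0625.

Set f=λy, z=hλ:
  k1=λy_n ⇒ h·k1=z·y_n;  k2=λ(1+2/9z)y_n ⇒ h·k2=z(1+2/9z)y_n
  y_{n+1}/y_n = 1 + 1/9z + 8/9z(1+2/9z) = 1 + z + 16/81z²
  Hence R(z) = 1 + z + 16/81z².

Find x<0 with |R(x)|<1.
x=-0.35: |R|=0.6742
R=1: x+16/81x²=0 ⇒ x=−81/16=-5.0625; min R=1−1/(4·16/81)=-0.2656>−1
Confirm numerically:
  x=-4.759: |R|=0.71470 <1
  x=-3.398: |R|=0.11723 <1
  x=-3.034: |R|=0.21570 <1
  x=-2.882: |R|=0.24132 <1
  x=-5.642: |R|=1.64583 >1
  x=-5.391: |R|=1.34982 >1
Stable set (-5.0625, 0).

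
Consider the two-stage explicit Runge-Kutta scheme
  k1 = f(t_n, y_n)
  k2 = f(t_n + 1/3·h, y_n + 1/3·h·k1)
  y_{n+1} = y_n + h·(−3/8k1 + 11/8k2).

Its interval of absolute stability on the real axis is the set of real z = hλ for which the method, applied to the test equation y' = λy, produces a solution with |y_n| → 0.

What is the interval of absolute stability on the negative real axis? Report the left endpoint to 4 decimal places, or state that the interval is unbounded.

On y'=λy, z=hλ:
  k1=λy_n ⇒ h·k1=z·y_n;  k2=λ(1+1/3z)y_n ⇒ h·k2=z(1+1/3z)y_n
  y_{n+1}/y_n = 1 − 3/8z + 11/8z(1+1/3z) = 1 + z + 11/24z²
  so R(z) = 1 + z + 11/24z².

Solve |R(x)|<1 on ℝ⁻.
x=-1.37: |R|=0.4902
R=1: x+11/24x²=0 ⇒ x=−24/11=-2.1818; min R=1−1/(4·11/24)=0.4545>−1
Confirm numerically:
  x=-1.894: |R|=0.75015 <1
  x=-1.434: |R|=0.50850 <1
  x=-0.933: |R|=0.46597 <1
  x=-2.747: |R|=1.71159 >1
  x=-2.389: |R|=1.22686 >1
  x=-2.378: |R|=1.21382 >1
So |R|<1 on (-2.1818, 0).

(-2.1818, 0).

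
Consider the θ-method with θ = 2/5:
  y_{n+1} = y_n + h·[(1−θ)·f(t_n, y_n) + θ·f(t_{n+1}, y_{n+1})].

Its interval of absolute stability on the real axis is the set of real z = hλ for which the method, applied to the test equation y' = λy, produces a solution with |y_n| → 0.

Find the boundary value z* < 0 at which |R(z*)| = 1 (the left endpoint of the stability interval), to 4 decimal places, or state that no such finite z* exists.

Test eqn y'=λy, z=hλ:
  y_{n+1} = y_n + z·[3/5·y_n + 2/5·y_{n+1}] ⇒ (1 − 2/5z)y_{n+1} = (1 + 3/5z)y_n
  ⇒ R(z) = (1 + 3/5z)/(1 − 2/5z).

Solve |R(x)|<1 on ℝ⁻.
x=-0.92: |R|=0.3275
R=−1: 1+3/5x = −1+2/5x ⇒ -1/5x=2 ⇒ x=2/(-1/5)=-10.0000
Confirm numerically:
  x=-9.612: |R|=0.98398 <1
  x=-7.465: |R|=0.87280 <1
  x=-4.983: |R|=0.66477 <1
  x=-4.323: |R|=0.58398 <1
  x=-10.181: |R|=1.00714 >1
  x=-10.066: |R|=1.00263 >1
So |R|<1 on (-10.0000, 0).

left endpoint -10.0000.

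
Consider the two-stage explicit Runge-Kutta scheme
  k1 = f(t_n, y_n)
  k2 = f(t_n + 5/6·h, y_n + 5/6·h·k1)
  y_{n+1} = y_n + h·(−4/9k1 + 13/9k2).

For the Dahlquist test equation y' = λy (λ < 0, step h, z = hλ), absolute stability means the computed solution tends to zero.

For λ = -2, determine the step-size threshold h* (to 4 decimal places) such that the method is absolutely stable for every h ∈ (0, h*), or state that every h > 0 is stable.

Set f=λy, z=hλ:
  k1=λy_n ⇒ h·k1=z·y_n;  k2=λ(1+5/6z)y_n ⇒ h·k2=z(1+5/6z)y_n
  y_{n+1}/y_n = 1 − 4/9z + 13/9z(1+5/6z) = 1 + z + 65/54z²
  Hence R(z) = 1 + z + 65/54z².

Need |R(x)|<1, x<0.
x=-1.68: |R|=2.7173
R=1: x+65/54x²=0 ⇒ x=−54/65=-0.8308; min R=1−1/(4·65/54)=0.7923>−1
Confirm numerically:
  x=-0.464: |R|=0.79515 <1
  x=-0.388: |R|=0.79321 <1
  x=-0.372: |R|=0.79457 <1
  x=-1.298: |R|=1.73000 >1
  x=-1.234: |R|=1.59895 >1
  x=-0.891: |R|=1.06460 >1
Interval (-0.8308, 0).

(-0.8308,0); λ=-2 ⇒ h* = (54/65)/2 = 0.4154.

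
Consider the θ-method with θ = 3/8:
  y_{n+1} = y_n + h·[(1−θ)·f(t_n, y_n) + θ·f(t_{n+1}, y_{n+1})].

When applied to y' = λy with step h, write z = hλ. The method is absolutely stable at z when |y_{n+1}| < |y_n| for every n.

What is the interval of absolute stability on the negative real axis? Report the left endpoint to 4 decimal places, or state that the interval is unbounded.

(-8.0000, 0).

With y'=λy (z=hλ):
  y_{n+1} = y_n + z·[5/8·y_n + 3/8·y_{n+1}] ⇒ (1 − 3/8z)y_{n+1} = (1 + 5/8z)y_n
  so R(z) = (1 + 5/8z)/(1 − 3/8z).

Boundary: |R(x)|=1, x<0.
x=-0.72: |R|=0.4331
R=−1: 1+5/8x = −1+3/8x ⇒ -1/4x=2 ⇒ x=2/(-1/4)=-8.0000
Confirm numerically:
  x=-6.845: |R|=0.91905 <1
  x=-6.763: |R|=0.91255 <1
  x=-6.330: |R|=0.87625 <1
  x=-3.238: |R|=0.46235 <1
  x=-8.344: |R|=1.02083 >1
  x=-8.301: |R|=1.01830 >1
Interval (-8.0000, 0).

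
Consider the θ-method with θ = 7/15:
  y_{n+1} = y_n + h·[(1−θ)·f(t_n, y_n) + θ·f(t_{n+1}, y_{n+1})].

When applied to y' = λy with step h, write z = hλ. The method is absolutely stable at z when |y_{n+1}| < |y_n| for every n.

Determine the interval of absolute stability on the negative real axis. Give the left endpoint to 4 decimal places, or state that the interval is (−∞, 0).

Test eqn y'=λy, z=hλ:
  y_{n+1} = y_n + z·[8/15·y_n + 7/15·y_{n+1}] ⇒ (1 − 7/15z)y_{n+1} = (1 + 8/15z)y_n
  R(z) = (1 + 8/15z)/(1 − 7/15z).

Find x<0 with |R(x)|<1.
x=-0.55: |R|=0.5623
R=−1: 1+8/15x = −1+7/15x ⇒ -1/15x=2 ⇒ x=2/(-1/15)=-30.0000
Confirm numerically:
  x=-20.476: |R|=0.93985 <1
  x=-19.531: |R|=0.93100 <1
  x=-17.678: |R|=0.91119 <1
  x=-30.534: |R|=1.00233 >1
  x=-30.245: |R|=1.00108 >1
Interval (-30.0000, 0).

(-30.0000, 0).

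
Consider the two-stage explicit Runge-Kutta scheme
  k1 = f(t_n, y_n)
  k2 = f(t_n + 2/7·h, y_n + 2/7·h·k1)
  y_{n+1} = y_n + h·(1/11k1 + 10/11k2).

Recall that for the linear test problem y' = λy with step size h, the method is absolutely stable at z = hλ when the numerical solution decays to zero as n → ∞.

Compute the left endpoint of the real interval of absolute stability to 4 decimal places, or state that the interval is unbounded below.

left endpoint -3.8500.

Test eqn y'=λy, z=hλ:
  k1=λy_n ⇒ h·k1=z·y_n;  k2=λ(1+2/7z)y_n ⇒ h·k2=z(1+2/7z)y_n
  y_{n+1}/y_n = 1 + 1/11z + 10/11z(1+2/7z) = 1 + z + 20/77z²
  R(z) = 1 + z + 20/77z².

Boundary: |R(x)|=1, x<0.
x=-0.41: |R|=0.6337
R=1: x+20/77x²=0 ⇒ x=−77/20=-3.8500; min R=1−1/(4·20/77)=0.0375>−1
Confirm numerically:
  x=-3.713: |R|=0.86788 <1
  x=-2.975: |R|=0.32386 <1
  x=-2.688: |R|=0.18871 <1
  x=-4.383: |R|=1.60679 >1
  x=-4.110: |R|=1.27756 >1
  x=-4.075: |R|=1.23815 >1
So |R|<1 on (-3.8500, 0).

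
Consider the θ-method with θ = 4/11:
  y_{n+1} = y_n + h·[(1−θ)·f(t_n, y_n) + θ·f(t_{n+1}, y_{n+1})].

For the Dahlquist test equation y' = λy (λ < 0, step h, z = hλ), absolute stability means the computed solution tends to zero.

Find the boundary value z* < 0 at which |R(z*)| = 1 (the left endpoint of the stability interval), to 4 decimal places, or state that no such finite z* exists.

Set f=λy, z=hλ:
  y_{n+1} = y_n + z·[7/11·y_n + 4/11·y_{n+1}] ⇒ (1 − 4/11z)y_{n+1} = (1 + 7/11z)y_n
  Hence R(z) = (1 + 7/11z)/(1 − 4/11z).

Find x<0 with |R(x)|<1.
x=-1.08: |R|=0.2245
R=−1: 1+7/11x = −1+4/11x ⇒ -3/11x=2 ⇒ x=2/(-3/11)=-7.3333
Confirm numerically:
  x=-6.976: |R|=0.97244 <1
  x=-6.828: |R|=0.96043 <1
  x=-6.095: |R|=0.89500 <1
  x=-7.839: |R|=1.03582 >1
  x=-7.377: |R|=1.00323 >1
Stable set (-7.3333, 0).

z* = -7.3333.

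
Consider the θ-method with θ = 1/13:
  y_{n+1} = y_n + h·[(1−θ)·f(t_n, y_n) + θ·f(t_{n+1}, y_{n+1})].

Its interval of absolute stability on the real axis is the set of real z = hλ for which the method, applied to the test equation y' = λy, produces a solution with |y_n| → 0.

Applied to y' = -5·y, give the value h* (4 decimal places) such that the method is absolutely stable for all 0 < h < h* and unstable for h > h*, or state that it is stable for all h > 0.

(-2.3636,0); λ=-5 ⇒ h* = (26/11)/5 = 0.4727.

Set f=λy, z=hλ:
  y_{n+1} = y_n + z·[12/13·y_n + 1/13·y_{n+1}] ⇒ (1 − 1/13z)y_{n+1} = (1 + 12/13z)y_n
  ⇒ R(z) = (1 + 12/13z)/(1 − 1/13z).

Solve |R(x)|<1 on ℝ⁻.
x=-1.07: |R|=0.0114
R=−1: 1+12/13x = −1+1/13x ⇒ -11/13x=2 ⇒ x=2/(-11/13)=-2.3636
Confirm numerically:
  x=-1.958: |R|=0.70170 <1
  x=-1.911: |R|=0.66609 <1
  x=-1.827: |R|=0.60187 <1
  x=-1.590: |R|=0.41672 <1
  x=-2.882: |R|=1.35902 >1
  x=-2.531: |R|=1.11854 >1
So |R|<1 on (-2.3636, 0).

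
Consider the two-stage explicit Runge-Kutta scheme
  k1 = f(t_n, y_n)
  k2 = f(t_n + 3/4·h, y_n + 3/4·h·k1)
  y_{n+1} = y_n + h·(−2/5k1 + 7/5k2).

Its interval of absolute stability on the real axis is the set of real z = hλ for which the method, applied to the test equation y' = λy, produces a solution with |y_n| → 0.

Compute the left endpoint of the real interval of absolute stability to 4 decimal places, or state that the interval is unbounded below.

With y'=λy (z=hλ):
  k1=λy_n ⇒ h·k1=z·y_n;  k2=λ(1+3/4z)y_n ⇒ h·k2=z(1+3/4z)y_n
  y_{n+1}/y_n = 1 − 2/5z + 7/5z(1+3/4z) = 1 + z + 21/20z²
  so R(z) = 1 + z + 21/20z².

Boundary: |R(x)|=1, x<0.
x=-1.23: |R|=1.3585
R=1: x+21/20x²=0 ⇒ x=−20/21=-0.9524; min R=1−1/(4·21/20)=0.7619>−1
Confirm numerically:
  x=-0.891: |R|=0.94258 <1
  x=-0.463: |R|=0.76209 <1
  x=-0.417: |R|=0.76558 <1
  x=-1.264: |R|=1.41358 >1
  x=-1.198: |R|=1.30896 >1
  x=-1.195: |R|=1.30443 >1
Interval (-0.9524, 0).

left endpoint -0.9524.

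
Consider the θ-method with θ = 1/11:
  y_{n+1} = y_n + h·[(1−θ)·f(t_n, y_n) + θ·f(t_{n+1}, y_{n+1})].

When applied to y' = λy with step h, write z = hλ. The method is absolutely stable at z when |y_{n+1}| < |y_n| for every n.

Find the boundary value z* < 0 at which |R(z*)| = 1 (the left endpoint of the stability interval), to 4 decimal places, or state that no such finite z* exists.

Test eqn y'=λy, z=hλ:
  y_{n+1} = y_n + z·[10/11·y_n + 1/11·y_{n+1}] ⇒ (1 − 1/11z)y_{n+1} = (1 + 10/11z)y_n
  ⇒ R(z) = (1 + 10/11z)/(1 − 1/11z).

Need |R(x)|<1, x<0.
x=-1.67: |R|=0.4499
R=−1: 1+10/11x = −1+1/11x ⇒ -9/11x=2 ⇒ x=2/(-9/11)=-2.4444
Confirm numerically:
  x=-2.420: |R|=0.98361 <1
  x=-2.417: |R|=0.98159 <1
  x=-1.582: |R|=0.38309 <1
  x=-1.179: |R|=0.06487 <1
  x=-2.887: |R|=1.28682 >1
  x=-2.767: |R|=1.21087 >1
  x=-2.537: |R|=1.06154 >1
So |R|<1 on (-2.4444, 0).

left endpoint -2.4444.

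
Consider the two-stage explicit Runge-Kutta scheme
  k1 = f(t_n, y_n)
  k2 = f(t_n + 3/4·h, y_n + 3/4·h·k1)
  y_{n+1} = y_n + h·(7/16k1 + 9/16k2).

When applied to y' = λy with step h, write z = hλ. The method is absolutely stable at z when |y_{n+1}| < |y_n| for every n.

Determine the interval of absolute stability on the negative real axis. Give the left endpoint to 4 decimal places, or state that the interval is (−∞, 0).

Test eqn y'=λy, z=hλ:
  k1=λy_n ⇒ h·k1=z·y_n;  k2=λ(1+3/4z)y_n ⇒ h·k2=z(1+3/4z)y_n
  y_{n+1}/y_n = 1 + 7/16z + 9/16z(1+3/4z) = 1 + z + 27/64z²
  Hence R(z) = 1 + z + 27/64z².

Boundary: |R(x)|=1, x<0.
x=-0.59: |R|=0.5569
R=1: x+27/64x²=0 ⇒ x=−64/27=-2.3704; min R=1−1/(4·27/64)=0.4074>−1
Confirm numerically:
  x=-2.143: |R|=0.79444 <1
  x=-2.072: |R|=0.73919 <1
  x=-1.151: |R|=0.40790 <1
  x=-2.951: |R|=1.72286 >1
  x=-2.520: |R|=1.15908 >1
Stable set (-2.3704, 0).

(-2.3704, 0).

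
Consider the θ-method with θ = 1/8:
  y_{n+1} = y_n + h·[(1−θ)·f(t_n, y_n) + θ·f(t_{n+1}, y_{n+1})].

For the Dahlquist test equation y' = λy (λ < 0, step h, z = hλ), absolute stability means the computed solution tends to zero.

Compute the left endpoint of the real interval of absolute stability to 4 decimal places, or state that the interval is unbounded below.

Test eqn y'=λy, z=hλ:
  y_{n+1} = y_n + z·[7/8·y_n + 1/8·y_{n+1}] ⇒ (1 − 1/8z)y_{n+1} = (1 + 7/8z)y_n
  ⇒ R(z) = (1 + 7/8z)/(1 − 1/8z).

Find x<0 with |R(x)|<1.
x=-0.62: |R|=0.4246
R=−1: 1+7/8x = −1+1/8x ⇒ -3/4x=2 ⇒ x=2/(-3/4)=-2.6667
Confirm numerically:
  x=-2.079: |R|=0.65016 <1
  x=-1.635: |R|=0.35755 <1
  x=-1.325: |R|=0.13673 <1
  x=-3.168: |R|=1.26934 >1
  x=-3.014: |R|=1.18921 >1
  x=-2.716: |R|=1.02762 >1
So |R|<1 on (-2.6667, 0).

z* = -2.6667.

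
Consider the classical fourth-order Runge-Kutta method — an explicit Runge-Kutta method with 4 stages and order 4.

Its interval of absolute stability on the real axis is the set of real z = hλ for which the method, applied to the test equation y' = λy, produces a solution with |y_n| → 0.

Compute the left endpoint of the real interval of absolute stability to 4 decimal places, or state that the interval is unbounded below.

Set f=λy, z=hλ:
  order 4, 4-stage ⇒ R(z)=1+z+z^2/2+z^3/6+z^4/24
  (e.g. R(-0.48)=0.61898, |R|=0.61898)

Need |R(x)|<1, x<0.
x=-0.48: |R|=0.6190
|R(-2.56)|=0.7102 |R(-2)|=0.3333 |R(-1)|=0.3750
Bisect:
  x_lo=-3.2159 |R|=1.8684  x_hi=-0.2803 |R|=0.7555
  mid=-1.74810 |R|=0.27860 →hi
  mid=-2.48198 |R|=0.63105 →hi
  mid=-2.84892 |R|=1.10024 →lo
  mid=-2.66545 |R|=0.83384 →hi
  mid=-2.75718 |R|=0.95844 →hi
  mid=-2.80305 |R|=1.02710 →lo
  mid=-2.78012 |R|=0.99222 →hi
  mid=-2.79158 |R|=1.00953 →lo
  mid=-2.78585 |R|=1.00084 →lo
  mid=-2.78298 |R|=0.99652 →hi
  ...
  [-2.78531,-2.78513] ⇒ x*=-2.7853
So |R|<1 on (-2.7853, 0).

z* = -2.7853.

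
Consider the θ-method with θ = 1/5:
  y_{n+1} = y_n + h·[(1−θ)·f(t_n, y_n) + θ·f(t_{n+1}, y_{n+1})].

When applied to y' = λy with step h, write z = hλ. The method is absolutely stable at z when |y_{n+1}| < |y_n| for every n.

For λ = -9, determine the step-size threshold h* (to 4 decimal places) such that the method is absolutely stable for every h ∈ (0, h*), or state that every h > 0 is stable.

(-3.3333,0); λ=-9 ⇒ h* = (10/3)/9 = 0.3704.

With y'=λy (z=hλ):
  y_{n+1} = y_n + z·[4/5·y_n + 1/5·y_{n+1}] ⇒ (1 − 1/5z)y_{n+1} = (1 + 4/5z)y_n
  so R(z) = (1 + 4/5z)/(1 − 1/5z).

Find x<0 with |R(x)|<1.
x=-0.84: |R|=0.2808
R=−1: 1+4/5x = −1+1/5x ⇒ -3/5x=2 ⇒ x=2/(-3/5)=-3.3333
Confirm numerically:
  x=-3.265: |R|=0.97520 <1
  x=-2.162: |R|=0.50935 <1
  x=-1.710: |R|=0.27422 <1
  x=-3.710: |R|=1.12974 >1
  x=-3.512: |R|=1.06297 >1
Interval (-3.3333, 0).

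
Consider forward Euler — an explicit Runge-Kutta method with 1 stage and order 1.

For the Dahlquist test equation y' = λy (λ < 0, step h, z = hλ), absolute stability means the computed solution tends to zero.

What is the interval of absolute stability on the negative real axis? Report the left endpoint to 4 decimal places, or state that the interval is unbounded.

(-2.0000, 0).

Test eqn y'=λy, z=hλ:
  order 1, 1-stage ⇒ R(z)=1+z
  (e.g. R(-0.53)=0.47000, |R|=0.47000)

Need |R(x)|<1, x<0.
x=-0.53: |R|=0.4700
|R(-2.02)|=1.0200 |R(-1.6)|=0.6000 |R(-0.6)|=0.4000
Bisect:
  x_lo=-2.6032 |R|=1.6032  x_hi=-0.3798 |R|=0.6202
  mid=-1.49151 |R|=0.49151 →hi
  mid=-2.04736 |R|=1.04736 →lo
  mid=-1.76944 |R|=0.76944 →hi
  mid=-1.90840 |R|=0.90840 →hi
  mid=-1.97788 |R|=0.97788 →hi
  mid=-2.01262 |R|=1.01262 →lo
  mid=-1.99525 |R|=0.99525 →hi
  mid=-2.00394 |R|=1.00394 →lo
  mid=-1.99960 |R|=0.99960 →hi
  ...
  [-2.00000,-1.99987] ⇒ x*=-2.0000
So |R|<1 on (-2.0000, 0).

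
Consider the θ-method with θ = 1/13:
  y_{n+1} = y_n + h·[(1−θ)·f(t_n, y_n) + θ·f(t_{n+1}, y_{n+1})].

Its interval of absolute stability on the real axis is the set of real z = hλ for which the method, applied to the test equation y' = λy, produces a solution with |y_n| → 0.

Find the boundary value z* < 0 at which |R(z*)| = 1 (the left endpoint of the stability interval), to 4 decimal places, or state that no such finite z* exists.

Test eqn y'=λy, z=hλ:
  y_{n+1} = y_n + z·[12/13·y_n + 1/13·y_{n+1}] ⇒ (1 − 1/13z)y_{n+1} = (1 + 12/13z)y_n
  ⇒ R(z) = (1 + 12/13z)/(1 − 1/13z).

Boundary: |R(x)|=1, x<0.
x=-0.99: |R|=0.0801
R=−1: 1+12/13x = −1+1/13x ⇒ -11/13x=2 ⇒ x=2/(-11/13)=-2.3636
Confirm numerically:
  x=-2.241: |R|=0.91149 <1
  x=-1.946: |R|=0.69263 <1
  x=-1.030: |R|=0.04562 <1
  x=-2.751: |R|=1.27052 >1
  x=-2.641: |R|=1.19506 >1
  x=-2.551: |R|=1.13253 >1
Stable set (-2.3636, 0).

left endpoint -2.3636.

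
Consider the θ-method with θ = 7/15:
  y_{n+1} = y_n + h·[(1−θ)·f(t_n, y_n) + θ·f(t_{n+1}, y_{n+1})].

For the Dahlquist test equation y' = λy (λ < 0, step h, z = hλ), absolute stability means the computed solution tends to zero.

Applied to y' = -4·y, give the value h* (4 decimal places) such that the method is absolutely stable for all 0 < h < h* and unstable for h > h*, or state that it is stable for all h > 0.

(-30.0000,0); λ=-4 ⇒ h* = (30)/4 = 7.5000.

Set f=λy, z=hλ:
  y_{n+1} = y_n + z·[8/15·y_n + 7/15·y_{n+1}] ⇒ (1 − 7/15z)y_{n+1} = (1 + 8/15z)y_n
  ⇒ R(z) = (1 + 8/15z)/(1 − 7/15z).

Solve |R(x)|<1 on ℝ⁻.
x=-1.35: |R|=0.1718
R=−1: 1+8/15x = −1+7/15x ⇒ -1/15x=2 ⇒ x=2/(-1/15)=-30.0000
Confirm numerically:
  x=-28.364: |R|=0.99234 <1
  x=-19.596: |R|=0.93163 <1
  x=-16.429: |R|=0.89561 <1
  x=-14.932: |R|=0.87393 <1
  x=-30.569: |R|=1.00248 >1
  x=-30.243: |R|=1.00107 >1
Stable set (-30.0000, 0).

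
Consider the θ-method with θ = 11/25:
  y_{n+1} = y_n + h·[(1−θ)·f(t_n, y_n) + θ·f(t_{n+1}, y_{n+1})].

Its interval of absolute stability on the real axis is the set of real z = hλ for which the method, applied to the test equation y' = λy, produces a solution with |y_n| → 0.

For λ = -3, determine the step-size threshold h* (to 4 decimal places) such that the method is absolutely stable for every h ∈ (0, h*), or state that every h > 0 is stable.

On y'=λy, z=hλ:
  y_{n+1} = y_n + z·[14/25·y_n + 11/25·y_{n+1}] ⇒ (1 − 11/25z)y_{n+1} = (1 + 14/25z)y_n
  R(z) = (1 + 14/25z)/(1 − 11/25z).

Solve |R(x)|<1 on ℝ⁻.
x=-1.29: |R|=0.1771
R=−1: 1+14/25x = −1+11/25x ⇒ -3/25x=2 ⇒ x=2/(-3/25)=-16.6667
Confirm numerically:
  x=-15.377: |R|=0.98007 <1
  x=-13.985: |R|=0.95501 <1
  x=-11.172: |R|=0.88854 <1
  x=-17.204: |R|=1.00752 >1
  x=-17.160: |R|=1.00692 >1
  x=-16.773: |R|=1.00152 >1
So |R|<1 on (-16.6667, 0).

(-16.6667,0); λ=-3 ⇒ h* = (50/3)/3 = 5.5556.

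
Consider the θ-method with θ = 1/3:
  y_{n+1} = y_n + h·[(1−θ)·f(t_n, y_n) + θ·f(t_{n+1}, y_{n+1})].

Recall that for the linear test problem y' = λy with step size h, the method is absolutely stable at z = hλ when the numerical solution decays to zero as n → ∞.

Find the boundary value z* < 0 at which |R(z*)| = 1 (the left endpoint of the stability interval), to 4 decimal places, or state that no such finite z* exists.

Test eqn y'=λy, z=hλ:
  y_{n+1} = y_n + z·[2/3·y_n + 1/3·y_{n+1}] ⇒ (1 − 1/3z)y_{n+1} = (1 + 2/3z)y_n
  so R(z) = (1 + 2/3z)/(1 − 1/3z).

Need |R(x)|<1, x<0.
x=-0.36: |R|=0.6786
R=−1: 1+2/3x = −1+1/3x ⇒ -1/3x=2 ⇒ x=2/(-1/3)=-6.0000
Confirm numerically:
  x=-4.059: |R|=0.72503 <1
  x=-3.936: |R|=0.70242 <1
  x=-3.450: |R|=0.60465 <1
  x=-2.588: |R|=0.38941 <1
  x=-6.356: |R|=1.03805 >1
  x=-6.158: |R|=1.01725 >1
  x=-6.092: |R|=1.01012 >1
So |R|<1 on (-6.0000, 0).

z* = -6.0000.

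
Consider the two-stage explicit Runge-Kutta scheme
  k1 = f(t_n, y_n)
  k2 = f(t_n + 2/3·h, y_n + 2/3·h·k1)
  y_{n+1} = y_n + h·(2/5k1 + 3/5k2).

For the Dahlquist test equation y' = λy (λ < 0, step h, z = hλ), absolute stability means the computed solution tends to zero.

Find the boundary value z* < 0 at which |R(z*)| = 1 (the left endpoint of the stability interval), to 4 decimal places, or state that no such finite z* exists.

z* = -2.5000.

With y'=λy (z=hλ):
  k1=λy_n ⇒ h·k1=z·y_n;  k2=λ(1+2/3z)y_n ⇒ h·k2=z(1+2/3z)y_n
  y_{n+1}/y_n = 1 + 2/5z + 3/5z(1+2/3z) = 1 + z + 2/5z²
  Hence R(z) = 1 + z + 2/5z².

Find x<0 with |R(x)|<1.
x=-0.72: |R|=0.4874
R=1: x+2/5x²=0 ⇒ x=−5/2=-2.5000; min R=1−1/(4·2/5)=0.3750>−1
Confirm numerically:
  x=-1.877: |R|=0.53225 <1
  x=-1.817: |R|=0.50360 <1
  x=-1.685: |R|=0.45069 <1
  x=-1.370: |R|=0.38076 <1
  x=-2.995: |R|=1.59301 >1
  x=-2.925: |R|=1.49725 >1
So |R|<1 on (-2.5000, 0).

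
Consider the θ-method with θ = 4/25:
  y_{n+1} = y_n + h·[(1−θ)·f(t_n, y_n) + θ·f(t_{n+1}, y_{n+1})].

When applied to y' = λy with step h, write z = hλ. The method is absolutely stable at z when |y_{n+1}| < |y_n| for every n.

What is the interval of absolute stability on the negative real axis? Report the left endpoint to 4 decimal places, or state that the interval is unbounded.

z∈(-2.9412,0).

Test eqn y'=λy, z=hλ:
  y_{n+1} = y_n + z·[21/25·y_n + 4/25·y_{n+1}] ⇒ (1 − 4/25z)y_{n+1} = (1 + 21/25z)y_n
  R(z) = (1 + 21/25z)/(1 − 4/25z).

Find x<0 with |R(x)|<1.
x=-1.03: |R|=0.1157
R=−1: 1+21/25x = −1+4/25x ⇒ -17/25x=2 ⇒ x=2/(-17/25)=-2.9412
Confirm numerically:
  x=-2.749: |R|=0.90924 <1
  x=-2.440: |R|=0.75489 <1
  x=-2.338: |R|=0.70150 <1
  x=-2.124: |R|=0.58526 <1
  x=-3.364: |R|=1.18691 >1
  x=-3.275: |R|=1.14895 >1
  x=-2.975: |R|=1.01558 >1
Interval (-2.9412, 0).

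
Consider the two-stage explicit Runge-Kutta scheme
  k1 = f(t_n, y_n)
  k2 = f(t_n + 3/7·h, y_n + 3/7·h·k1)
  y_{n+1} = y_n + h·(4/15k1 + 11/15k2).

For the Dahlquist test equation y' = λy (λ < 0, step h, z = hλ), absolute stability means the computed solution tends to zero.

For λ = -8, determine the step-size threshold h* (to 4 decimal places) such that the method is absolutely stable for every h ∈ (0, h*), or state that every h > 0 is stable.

(-3.1818,0); λ=-8 ⇒ h* = (35/11)/8 = 0.3977.

With y'=λy (z=hλ):
  k1=λy_n ⇒ h·k1=z·y_n;  k2=λ(1+3/7z)y_n ⇒ h·k2=z(1+3/7z)y_n
  y_{n+1}/y_n = 1 + 4/15z + 11/15z(1+3/7z) = 1 + z + 11/35z²
  Hence R(z) = 1 + z + 11/35z².

Boundary: |R(x)|=1, x<0.
x=-1.73: |R|=0.2106
R=1: x+11/35x²=0 ⇒ x=−35/11=-3.1818; min R=1−1/(4·11/35)=0.2045>−1
Confirm numerically:
  x=-2.940: |R|=0.77656 <1
  x=-2.243: |R|=0.33819 <1
  x=-1.929: |R|=0.24047 <1
  x=-3.707: |R|=1.61187 >1
  x=-3.246: |R|=1.06548 >1
Interval (-3.1818, 0).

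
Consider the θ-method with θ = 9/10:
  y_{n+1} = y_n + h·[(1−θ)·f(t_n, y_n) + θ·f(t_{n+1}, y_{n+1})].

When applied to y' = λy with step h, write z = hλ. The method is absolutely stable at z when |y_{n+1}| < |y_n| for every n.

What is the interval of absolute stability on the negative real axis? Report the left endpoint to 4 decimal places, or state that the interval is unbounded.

On y'=λy, z=hλ:
  y_{n+1} = y_n + z·[1/10·y_n + 9/10·y_{n+1}] ⇒ (1 − 9/10z)y_{n+1} = (1 + 1/10z)y_n
  ⇒ R(z) = (1 + 1/10z)/(1 − 9/10z).

Boundary: |R(x)|=1, x<0.
x=-1.01: |R|=0.4709
x=-2: |R|=0.2857
x=-10: |R|=0.0000
x=-100: |R|=0.0989
θ=9/10≥1/2 ⇒ |1+1/10x|<|1−9/10x| ∀x<0 ⇒ interval (−∞,0).

interval (−∞, 0).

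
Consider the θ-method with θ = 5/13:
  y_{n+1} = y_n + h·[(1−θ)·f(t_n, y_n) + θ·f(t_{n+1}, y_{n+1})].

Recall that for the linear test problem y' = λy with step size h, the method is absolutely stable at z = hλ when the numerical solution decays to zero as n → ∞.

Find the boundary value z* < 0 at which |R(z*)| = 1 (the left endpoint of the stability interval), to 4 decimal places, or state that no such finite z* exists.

Set f=λy, z=hλ:
  y_{n+1} = y_n + z·[8/13·y_n + 5/13·y_{n+1}] ⇒ (1 − 5/13z)y_{n+1} = (1 + 8/13z)y_n
  ⇒ R(z) = (1 + 8/13z)/(1 − 5/13z).

Solve |R(x)|<1 on ℝ⁻.
x=-0.54: |R|=0.5529
R=−1: 1+8/13x = −1+5/13x ⇒ -3/13x=2 ⇒ x=2/(-3/13)=-8.6667
Confirm numerically:
  x=-8.438: |R|=0.98757 <1
  x=-8.410: |R|=0.98601 <1
  x=-8.011: |R|=0.96293 <1
  x=-5.079: |R|=0.71968 <1
  x=-9.172: |R|=1.02576 >1
  x=-8.904: |R|=1.01238 >1
Stable set (-8.6667, 0).

left endpoint -8.6667.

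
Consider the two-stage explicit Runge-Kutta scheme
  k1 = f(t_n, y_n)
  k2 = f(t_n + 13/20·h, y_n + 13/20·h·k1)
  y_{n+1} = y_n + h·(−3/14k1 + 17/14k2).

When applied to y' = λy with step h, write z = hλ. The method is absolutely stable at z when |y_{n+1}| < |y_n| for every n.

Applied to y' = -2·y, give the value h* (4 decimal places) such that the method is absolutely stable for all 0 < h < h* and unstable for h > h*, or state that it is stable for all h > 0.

With y'=λy (z=hλ):
  k1=λy_n ⇒ h·k1=z·y_n;  k2=λ(1+13/20z)y_n ⇒ h·k2=z(1+13/20z)y_n
  y_{n+1}/y_n = 1 − 3/14z + 17/14z(1+13/20z) = 1 + z + 221/280z²
  so R(z) = 1 + z + 221/280z².

Need |R(x)|<1, x<0.
x=-1.47: |R|=1.2356
R=1: x+221/280x²=0 ⇒ x=−280/221=-1.2670; min R=1−1/(4·221/280)=0.6833>−1
Confirm numerically:
  x=-0.972: |R|=0.77370 <1
  x=-0.831: |R|=0.71405 <1
  x=-0.555: |R|=0.68812 <1
  x=-0.520: |R|=0.69342 <1
  x=-1.798: |R|=1.75361 >1
  x=-1.523: |R|=1.30777 >1
  x=-1.495: |R|=1.26907 >1
Interval (-1.2670, 0).

(-1.2670,0); λ=-2 ⇒ h* = (280/221)/2 = 0.6335.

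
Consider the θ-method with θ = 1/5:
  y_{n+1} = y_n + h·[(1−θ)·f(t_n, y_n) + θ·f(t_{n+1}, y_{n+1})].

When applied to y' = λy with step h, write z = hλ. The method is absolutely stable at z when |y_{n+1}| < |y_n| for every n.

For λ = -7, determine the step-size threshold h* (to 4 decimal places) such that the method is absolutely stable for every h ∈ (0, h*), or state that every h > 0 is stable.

(-3.3333,0); λ=-7 ⇒ h* = (10/3)/7 = 0.4762.

Test eqn y'=λy, z=hλ:
  y_{n+1} = y_n + z·[4/5·y_n + 1/5·y_{n+1}] ⇒ (1 − 1/5z)y_{n+1} = (1 + 4/5z)y_n
  Hence R(z) = (1 + 4/5z)/(1 − 1/5z).

Need |R(x)|<1, x<0.
x=-0.87: |R|=0.2589
R=−1: 1+4/5x = −1+1/5x ⇒ -3/5x=2 ⇒ x=2/(-3/5)=-3.3333
Confirm numerically:
  x=-2.897: |R|=0.83424 <1
  x=-2.837: |R|=0.81000 <1
  x=-2.215: |R|=0.53500 <1
  x=-3.865: |R|=1.17992 >1
  x=-3.847: |R|=1.17418 >1
  x=-3.549: |R|=1.07568 >1
Stable set (-3.3333, 0).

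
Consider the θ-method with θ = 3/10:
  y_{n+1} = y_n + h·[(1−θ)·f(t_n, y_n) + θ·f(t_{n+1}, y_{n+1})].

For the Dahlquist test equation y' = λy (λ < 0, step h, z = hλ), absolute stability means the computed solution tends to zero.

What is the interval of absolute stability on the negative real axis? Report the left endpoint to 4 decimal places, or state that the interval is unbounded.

(-5.0000, 0).

Set f=λy, z=hλ:
  y_{n+1} = y_n + z·[7/10·y_n + 3/10·y_{n+1}] ⇒ (1 − 3/10z)y_{n+1} = (1 + 7/10z)y_n
  R(z) = (1 + 7/10z)/(1 − 3/10z).

Solve |R(x)|<1 on ℝ⁻.
x=-0.59: |R|=0.4987
R=−1: 1+7/10x = −1+3/10x ⇒ -2/5x=2 ⇒ x=2/(-2/5)=-5.0000
Confirm numerically:
  x=-4.256: |R|=0.86929 <1
  x=-4.191: |R|=0.85664 <1
  x=-3.549: |R|=0.71889 <1
  x=-2.194: |R|=0.32312 <1
  x=-5.562: |R|=1.08424 >1
  x=-5.558: |R|=1.08368 >1
  x=-5.401: |R|=1.06121 >1
Stable set (-5.0000, 0).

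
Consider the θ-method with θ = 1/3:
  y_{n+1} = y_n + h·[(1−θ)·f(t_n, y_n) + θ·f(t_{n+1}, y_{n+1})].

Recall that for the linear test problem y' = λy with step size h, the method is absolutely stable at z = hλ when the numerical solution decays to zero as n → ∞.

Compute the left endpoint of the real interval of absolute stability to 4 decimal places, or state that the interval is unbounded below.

With y'=λy (z=hλ):
  y_{n+1} = y_n + z·[2/3·y_n + 1/3·y_{n+1}] ⇒ (1 − 1/3z)y_{n+1} = (1 + 2/3z)y_n
  so R(z) = (1 + 2/3z)/(1 − 1/3z).

Boundary: |R(x)|=1, x<0.
x=-0.91: |R|=0.3018
R=−1: 1+2/3x = −1+1/3x ⇒ -1/3x=2 ⇒ x=2/(-1/3)=-6.0000
Confirm numerically:
  x=-4.836: |R|=0.85145 <1
  x=-4.793: |R|=0.84512 <1
  x=-3.510: |R|=0.61751 <1
  x=-3.207: |R|=0.55002 <1
  x=-6.199: |R|=1.02163 >1
  x=-6.142: |R|=1.01553 >1
  x=-6.094: |R|=1.01034 >1
So |R|<1 on (-6.0000, 0).

left endpoint -6.0000.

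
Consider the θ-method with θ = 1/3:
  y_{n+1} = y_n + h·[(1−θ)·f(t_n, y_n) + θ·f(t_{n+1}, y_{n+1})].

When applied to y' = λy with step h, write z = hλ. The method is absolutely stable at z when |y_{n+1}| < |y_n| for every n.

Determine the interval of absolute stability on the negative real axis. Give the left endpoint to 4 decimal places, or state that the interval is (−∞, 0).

(-6.0000, 0).

On y'=λy, z=hλ:
  y_{n+1} = y_n + z·[2/3·y_n + 1/3·y_{n+1}] ⇒ (1 − 1/3z)y_{n+1} = (1 + 2/3z)y_n
  so R(z) = (1 + 2/3z)/(1 − 1/3z).

Boundary: |R(x)|=1, x<0.
x=-0.54: |R|=0.5424
R=−1: 1+2/3x = −1+1/3x ⇒ -1/3x=2 ⇒ x=2/(-1/3)=-6.0000
Confirm numerically:
  x=-5.707: |R|=0.96635 <1
  x=-5.455: |R|=0.93554 <1
  x=-5.277: |R|=0.91265 <1
  x=-3.960: |R|=0.70690 <1
  x=-6.453: |R|=1.04792 >1
  x=-6.034: |R|=1.00376 >1
Interval (-6.0000, 0).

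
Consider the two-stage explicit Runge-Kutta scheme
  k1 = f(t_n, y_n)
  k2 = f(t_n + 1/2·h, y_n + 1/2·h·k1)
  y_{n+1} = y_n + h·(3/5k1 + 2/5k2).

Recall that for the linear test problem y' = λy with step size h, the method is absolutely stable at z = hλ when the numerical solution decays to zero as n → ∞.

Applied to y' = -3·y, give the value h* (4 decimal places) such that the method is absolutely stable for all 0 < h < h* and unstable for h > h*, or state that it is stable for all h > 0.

(-5.0000,0); λ=-3 ⇒ h* = (5)/3 = 1.6667.

On y'=λy, z=hλ:
  k1=λy_n ⇒ h·k1=z·y_n;  k2=λ(1+1/2z)y_n ⇒ h·k2=z(1+1/2z)y_n
  y_{n+1}/y_n = 1 + 3/5z + 2/5z(1+1/2z) = 1 + z + 1/5z²
  so R(z) = 1 + z + 1/5z².

Solve |R(x)|<1 on ℝ⁻.
x=-1.32: |R|=0.0285
R=1: x+1/5x²=0 ⇒ x=−5=-5.0000; min R=1−1/(4·1/5)=-0.2500>−1
Confirm numerically:
  x=-4.164: |R|=0.30378 <1
  x=-3.937: |R|=0.16299 <1
  x=-3.896: |R|=0.13976 <1
  x=-2.898: |R|=0.21832 <1
  x=-5.380: |R|=1.40888 >1
  x=-5.357: |R|=1.38249 >1
Stable set (-5.0000, 0).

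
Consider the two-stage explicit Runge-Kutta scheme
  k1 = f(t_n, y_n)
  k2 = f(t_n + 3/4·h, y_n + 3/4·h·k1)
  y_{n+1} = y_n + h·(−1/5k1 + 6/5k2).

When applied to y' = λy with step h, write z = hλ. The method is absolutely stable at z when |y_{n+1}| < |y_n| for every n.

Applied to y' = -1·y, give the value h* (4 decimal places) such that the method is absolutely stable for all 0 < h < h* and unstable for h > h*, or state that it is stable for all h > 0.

(-1.1111,0); λ=-1 ⇒ h* = (10/9)/1 = 1.1111.

With y'=λy (z=hλ):
  k1=λy_n ⇒ h·k1=z·y_n;  k2=λ(1+3/4z)y_n ⇒ h·k2=z(1+3/4z)y_n
  y_{n+1}/y_n = 1 − 1/5z + 6/5z(1+3/4z) = 1 + z + 9/10z²
  so R(z) = 1 + z + 9/10z².

Boundary: |R(x)|=1, x<0.
x=-1.66: |R|=1.8200
R=1: x+9/10x²=0 ⇒ x=−10/9=-1.1111; min R=1−1/(4·9/10)=0.7222>−1
Confirm numerically:
  x=-0.953: |R|=0.86439 <1
  x=-0.605: |R|=0.72442 <1
  x=-0.562: |R|=0.72226 <1
  x=-1.689: |R|=1.87845 >1
  x=-1.580: |R|=1.66676 >1
  x=-1.142: |R|=1.03175 >1
Stable set (-1.1111, 0).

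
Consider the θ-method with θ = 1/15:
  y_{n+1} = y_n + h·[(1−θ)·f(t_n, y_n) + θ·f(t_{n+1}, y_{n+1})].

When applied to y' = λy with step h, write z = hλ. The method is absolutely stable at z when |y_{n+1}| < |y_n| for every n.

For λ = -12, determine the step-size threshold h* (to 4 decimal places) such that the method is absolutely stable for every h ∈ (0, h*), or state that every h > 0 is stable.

(-2.3077,0); λ=-12 ⇒ h* = (30/13)/12 = 0.1923.

With y'=λy (z=hλ):
  y_{n+1} = y_n + z·[14/15·y_n + 1/15·y_{n+1}] ⇒ (1 − 1/15z)y_{n+1} = (1 + 14/15z)y_n
  Hence R(z) = (1 + 14/15z)/(1 − 1/15z).

Solve |R(x)|<1 on ℝ⁻.
x=-1.57: |R|=0.4212
R=−1: 1+14/15x = −1+1/15x ⇒ -13/15x=2 ⇒ x=2/(-13/15)=-2.3077
Confirm numerically:
  x=-2.255: |R|=0.96030 <1
  x=-1.516: |R|=0.37685 <1
  x=-1.279: |R|=0.17851 <1
  x=-1.191: |R|=0.10339 <1
  x=-2.670: |R|=1.26655 >1
  x=-2.506: |R|=1.14726 >1
  x=-2.450: |R|=1.10602 >1
Interval (-2.3077, 0).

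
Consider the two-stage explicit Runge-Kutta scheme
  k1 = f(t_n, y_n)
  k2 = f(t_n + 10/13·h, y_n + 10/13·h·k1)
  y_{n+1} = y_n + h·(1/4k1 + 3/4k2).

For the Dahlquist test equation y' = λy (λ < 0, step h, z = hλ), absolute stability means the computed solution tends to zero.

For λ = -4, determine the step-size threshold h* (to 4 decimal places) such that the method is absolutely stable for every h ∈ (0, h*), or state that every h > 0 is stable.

(-1.7333,0); λ=-4 ⇒ h* = (26/15)/4 = 0.4333.

Set f=λy, z=hλ:
  k1=λy_n ⇒ h·k1=z·y_n;  k2=λ(1+10/13z)y_n ⇒ h·k2=z(1+10/13z)y_n
  y_{n+1}/y_n = 1 + 1/4z + 3/4z(1+10/13z) = 1 + z + 15/26z²
  Hence R(z) = 1 + z + 15/26z².

Need |R(x)|<1, x<0.
x=-1.65: |R|=0.9207
R=1: x+15/26x²=0 ⇒ x=−26/15=-1.7333; min R=1−1/(4·15/26)=0.5667>−1
Confirm numerically:
  x=-1.241: |R|=0.64751 <1
  x=-1.218: |R|=0.63788 <1
  x=-1.193: |R|=0.62811 <1
  x=-2.134: |R|=1.49328 >1
  x=-1.812: |R|=1.08224 >1
  x=-1.798: |R|=1.06708 >1
Interval (-1.7333, 0).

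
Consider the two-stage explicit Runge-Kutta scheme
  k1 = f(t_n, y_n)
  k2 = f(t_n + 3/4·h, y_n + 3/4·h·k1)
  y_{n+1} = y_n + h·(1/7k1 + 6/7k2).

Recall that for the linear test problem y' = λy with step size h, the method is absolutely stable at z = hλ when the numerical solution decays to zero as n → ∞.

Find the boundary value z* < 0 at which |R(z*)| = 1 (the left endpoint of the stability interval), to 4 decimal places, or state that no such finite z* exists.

left endpoint -1.5556.

On y'=λy, z=hλ:
  k1=λy_n ⇒ h·k1=z·y_n;  k2=λ(1+3/4z)y_n ⇒ h·k2=z(1+3/4z)y_n
  y_{n+1}/y_n = 1 + 1/7z + 6/7z(1+3/4z) = 1 + z + 9/14z²
  R(z) = 1 + z + 9/14z².

Boundary: |R(x)|=1, x<0.
x=-0.89: |R|=0.6192
R=1: x+9/14x²=0 ⇒ x=−14/9=-1.5556; min R=1−1/(4·9/14)=0.6111>−1
Confirm numerically:
  x=-1.436: |R|=0.88963 <1
  x=-1.234: |R|=0.74491 <1
  x=-1.209: |R|=0.73065 <1
  x=-2.027: |R|=1.61433 >1
  x=-1.960: |R|=1.50960 >1
  x=-1.676: |R|=1.12977 >1
Interval (-1.5556, 0).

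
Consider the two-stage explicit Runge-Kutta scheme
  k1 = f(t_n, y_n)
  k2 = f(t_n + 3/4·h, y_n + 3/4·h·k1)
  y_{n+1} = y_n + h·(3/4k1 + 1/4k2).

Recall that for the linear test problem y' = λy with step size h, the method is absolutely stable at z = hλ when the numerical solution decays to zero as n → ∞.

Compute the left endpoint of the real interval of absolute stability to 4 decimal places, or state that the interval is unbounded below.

z* = -5.3333.

On y'=λy, z=hλ:
  k1=λy_n ⇒ h·k1=z·y_n;  k2=λ(1+3/4z)y_n ⇒ h·k2=z(1+3/4z)y_n
  y_{n+1}/y_n = 1 + 3/4z + 1/4z(1+3/4z) = 1 + z + 3/16z²
  Hence R(z) = 1 + z + 3/16z².

Find x<0 with |R(x)|<1.
x=-0.87: |R|=0.2719
R=1: x+3/16x²=0 ⇒ x=−16/3=-5.3333; min R=1−1/(4·3/16)=-0.3333>−1
Confirm numerically:
  x=-4.208: |R|=0.11211 <1
  x=-3.855: |R|=0.06856 <1
  x=-2.843: |R|=0.32750 <1
  x=-2.444: |R|=0.32404 <1
  x=-5.677: |R|=1.36581 >1
  x=-5.480: |R|=1.15070 >1
Interval (-5.3333, 0).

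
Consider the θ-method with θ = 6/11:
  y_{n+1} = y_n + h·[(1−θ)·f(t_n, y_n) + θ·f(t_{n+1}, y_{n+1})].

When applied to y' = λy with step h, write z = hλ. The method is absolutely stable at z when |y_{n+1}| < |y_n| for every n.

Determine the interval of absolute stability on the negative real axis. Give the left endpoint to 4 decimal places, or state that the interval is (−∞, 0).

On y'=λy, z=hλ:
  y_{n+1} = y_n + z·[5/11·y_n + 6/11·y_{n+1}] ⇒ (1 − 6/11z)y_{n+1} = (1 + 5/11z)y_n
  ⇒ R(z) = (1 + 5/11z)/(1 − 6/11z).

Solve |R(x)|<1 on ℝ⁻.
x=-0.91: |R|=0.3919
x=-2: |R|=0.0435
x=-10: |R|=0.5493
x=-100: |R|=0.8003
θ=6/11≥1/2 ⇒ |1+5/11x|<|1−6/11x| ∀x<0 ⇒ stable on all of ℝ⁻.

unbounded; (−∞, 0).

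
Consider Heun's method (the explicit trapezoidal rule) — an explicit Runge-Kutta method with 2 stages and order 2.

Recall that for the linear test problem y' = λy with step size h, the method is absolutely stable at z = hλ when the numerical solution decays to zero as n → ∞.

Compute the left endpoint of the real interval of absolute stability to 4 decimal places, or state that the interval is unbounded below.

On y'=λy, z=hλ:
  order 2, 2-stage ⇒ R(z)=1+z+z^2/2
  (e.g. R(-1.34)=0.55780, |R|=0.55780)

Need |R(x)|<1, x<0.
x=-1.34: |R|=0.5578
|R(-1.78)|=0.8042 |R(-1.69)|=0.7380 |R(-0.89)|=0.5061
Bisect:
  x_lo=-2.3357 |R|=1.3921  x_hi=-0.1865 |R|=0.8309
  mid=-1.26111 |R|=0.53409 →hi
  mid=-1.79843 |R|=0.81874 →hi
  mid=-2.06709 |R|=1.06934 →lo
  mid=-1.93276 |R|=0.93502 →hi
  mid=-1.99992 |R|=0.99992 →hi
  mid=-2.03350 |R|=1.03407 →lo
  mid=-2.01671 |R|=1.01685 →lo
  ...
  [-2.00005,-1.99992] ⇒ x*=-2.0000
Interval (-2.0000, 0).

left endpoint -2.0000.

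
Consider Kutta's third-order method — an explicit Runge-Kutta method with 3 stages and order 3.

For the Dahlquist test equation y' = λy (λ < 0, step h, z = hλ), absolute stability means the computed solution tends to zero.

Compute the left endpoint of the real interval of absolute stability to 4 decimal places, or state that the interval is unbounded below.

Test eqn y'=λy, z=hλ:
  order 3, 3-stage ⇒ R(z)=1+z+z^2/2+z^3/6
  (e.g. R(-1.27)=0.19505, |R|=0.19505)

Solve |R(x)|<1 on ℝ⁻.
x=-1.27: |R|=0.1951
|R(-1.39)|=0.1284 |R(-1.19)|=0.2372 |R(-0.99)|=0.3383
Bisect:
  x_lo=-2.9386 |R|=1.8503  x_hi=-0.2751 |R|=0.7593
  mid=-1.60687 |R|=0.00735 →hi
  mid=-2.27275 |R|=0.64666 →hi
  mid=-2.60569 |R|=1.15948 →lo
  mid=-2.43922 |R|=0.88313 →hi
  mid=-2.52245 |R|=1.01603 →lo
  mid=-2.48084 |R|=0.94830 →hi
  mid=-2.50165 |R|=0.98184 →hi
  mid=-2.51205 |R|=0.99886 →hi
  ...
  [-2.51286,-2.51270] ⇒ x*=-2.5127
So |R|<1 on (-2.5127, 0).

z* = -2.5127.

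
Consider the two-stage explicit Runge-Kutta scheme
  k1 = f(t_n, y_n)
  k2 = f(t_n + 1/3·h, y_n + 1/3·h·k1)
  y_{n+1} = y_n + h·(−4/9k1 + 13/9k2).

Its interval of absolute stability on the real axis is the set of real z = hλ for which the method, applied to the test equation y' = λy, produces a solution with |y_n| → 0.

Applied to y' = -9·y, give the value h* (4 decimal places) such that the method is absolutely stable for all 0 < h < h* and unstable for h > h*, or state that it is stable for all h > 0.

(-2.0769,0); λ=-9 ⇒ h* = (27/13)/9 = 0.2308.

With y'=λy (z=hλ):
  k1=λy_n ⇒ h·k1=z·y_n;  k2=λ(1+1/3z)y_n ⇒ h·k2=z(1+1/3z)y_n
  y_{n+1}/y_n = 1 − 4/9z + 13/9z(1+1/3z) = 1 + z + 13/27z²
  Hence R(z) = 1 + z + 13/27z².

Solve |R(x)|<1 on ℝ⁻.
x=-0.36: |R|=0.7024
R=1: x+13/27x²=0 ⇒ x=−27/13=-2.0769; min R=1−1/(4·13/27)=0.4808>−1
Confirm numerically:
  x=-1.866: |R|=0.81050 <1
  x=-1.840: |R|=0.79010 <1
  x=-0.914: |R|=0.48823 <1
  x=-2.676: |R|=1.77188 >1
  x=-2.669: |R|=1.76086 >1
Interval (-2.0769, 0).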